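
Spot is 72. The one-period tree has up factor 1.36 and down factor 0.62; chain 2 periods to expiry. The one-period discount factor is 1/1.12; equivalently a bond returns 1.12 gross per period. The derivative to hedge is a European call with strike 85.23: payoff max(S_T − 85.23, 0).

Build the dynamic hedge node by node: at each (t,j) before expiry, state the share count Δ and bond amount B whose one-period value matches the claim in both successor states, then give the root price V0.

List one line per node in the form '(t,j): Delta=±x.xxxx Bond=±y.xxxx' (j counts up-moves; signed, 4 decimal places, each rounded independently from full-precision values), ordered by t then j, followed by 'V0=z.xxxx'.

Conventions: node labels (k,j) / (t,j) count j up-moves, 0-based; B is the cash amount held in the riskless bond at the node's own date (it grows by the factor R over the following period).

(0,0): Delta=0.5428 Bond=-21.6357
(1,0): Delta=0.0000 Bond=0.0000
(1,1): Delta=0.6616 Bond=-35.8633
V0=17.4482

Under the risk-neutral measure, an up-move has probability p* = (R−d)/(u−d) = 0.6757 and values discount at R = 1.12.
Terminal payoffs: V(2,0)=0.0000, V(2,1)=0.0000, V(2,2)=47.9412
(1,0): S=44.6400. Δ = (V_up−V_dn)/(S_up−S_dn) = (0.0000−0.0000)/(60.7104−27.6768) = 0.0000. V = [p*·0.0000 + (1−p*)·0.0000]/1.12 = 0.0000. B = V − Δ·S = 0.0000.
(1,1): S=97.9200. Δ = (V_up−V_dn)/(S_up−S_dn) = (47.9412−0.0000)/(133.1712−60.7104) = 0.6616. V = [p*·47.9412 + (1−p*)·0.0000]/1.12 = 28.9221. B = V − Δ·S = -35.8633.
(0,0): S=72.0000. Δ = (V_up−V_dn)/(S_up−S_dn) = (28.9221−0.0000)/(97.9200−44.6400) = 0.5428. V = [p*·28.9221 + (1−p*)·0.0000]/1.12 = 17.4482. B = V − Δ·S = -21.6357.
Verification: the root portfolio costs Δ(0,0)·S0 + B(0,0) = 17.4482, matching V0.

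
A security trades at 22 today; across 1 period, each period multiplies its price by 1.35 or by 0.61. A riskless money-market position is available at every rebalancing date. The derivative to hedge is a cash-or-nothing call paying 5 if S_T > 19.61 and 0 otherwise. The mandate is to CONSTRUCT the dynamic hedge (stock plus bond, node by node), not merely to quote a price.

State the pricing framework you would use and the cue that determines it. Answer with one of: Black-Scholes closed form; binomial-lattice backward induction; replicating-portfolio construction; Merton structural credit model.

framework: replicating-portfolio construction

Key observation: since the answer must list Δ and B at each node of the 1.35/0.61 lattice on 22, the replicating-portfolio method — solving the two-state system at every node — is the one that applies.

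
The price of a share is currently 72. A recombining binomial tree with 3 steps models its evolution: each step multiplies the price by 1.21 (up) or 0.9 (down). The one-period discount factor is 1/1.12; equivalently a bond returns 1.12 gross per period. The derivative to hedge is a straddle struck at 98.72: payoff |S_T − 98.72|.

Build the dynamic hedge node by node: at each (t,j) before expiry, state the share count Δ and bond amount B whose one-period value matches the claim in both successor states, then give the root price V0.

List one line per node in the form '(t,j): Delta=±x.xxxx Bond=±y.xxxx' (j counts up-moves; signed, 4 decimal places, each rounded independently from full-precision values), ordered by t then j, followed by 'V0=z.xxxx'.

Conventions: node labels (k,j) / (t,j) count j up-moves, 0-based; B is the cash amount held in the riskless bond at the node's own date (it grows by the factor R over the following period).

(0,0): Delta=0.0373 Bond=10.2520
(1,0): Delta=-1.0000 Bond=78.6990
(1,1): Delta=0.3529 Bond=-16.0155
(2,0): Delta=-1.0000 Bond=88.1429
(2,1): Delta=-1.0000 Bond=88.1429
(2,2): Delta=0.7646 Bond=-61.3338
V0=12.9373

No-arbitrage ⇒ martingale measure with p* = (R−d)/(u−d) = 0.7097.
At maturity the claim pays: V(3,0)=46.2320, V(3,1)=28.1528, V(3,2)=3.8463, V(3,3)=28.8324
(2,0): S=58.3200. Δ = (V_up−V_dn)/(S_up−S_dn) = (28.1528−46.2320)/(70.5672−52.4880) = -1.0000. V = [p*·28.1528 + (1−p*)·46.2320]/1.12 = 29.8229. B = V − Δ·S = 88.1429.
(2,1): S=78.4080. Δ = (V_up−V_dn)/(S_up−S_dn) = (3.8463−28.1528)/(94.8737−70.5672) = -1.0000. V = [p*·3.8463 + (1−p*)·28.1528]/1.12 = 9.7349. B = V − Δ·S = 88.1429.
(2,2): S=105.4152. Δ = (V_up−V_dn)/(S_up−S_dn) = (28.8324−3.8463)/(127.5524−94.8737) = 0.7646. V = [p*·28.8324 + (1−p*)·3.8463]/1.12 = 19.2664. B = V − Δ·S = -61.3338.
(1,0): S=64.8000. Δ = (V_up−V_dn)/(S_up−S_dn) = (9.7349−29.8229)/(78.4080−58.3200) = -1.0000. V = [p*·9.7349 + (1−p*)·29.8229]/1.12 = 13.8990. B = V − Δ·S = 78.6990.
(1,1): S=87.1200. Δ = (V_up−V_dn)/(S_up−S_dn) = (19.2664−9.7349)/(105.4152−78.4080) = 0.3529. V = [p*·19.2664 + (1−p*)·9.7349]/1.12 = 14.7314. B = V − Δ·S = -16.0155.
(0,0): S=72.0000. Δ = (V_up−V_dn)/(S_up−S_dn) = (14.7314−13.8990)/(87.1200−64.8000) = 0.0373. V = [p*·14.7314 + (1−p*)·13.8990]/1.12 = 12.9373. B = V − Δ·S = 10.2520.
Sanity check at the root: Δ(0,0)·S0 + B(0,0) reproduces V0 = 12.9373.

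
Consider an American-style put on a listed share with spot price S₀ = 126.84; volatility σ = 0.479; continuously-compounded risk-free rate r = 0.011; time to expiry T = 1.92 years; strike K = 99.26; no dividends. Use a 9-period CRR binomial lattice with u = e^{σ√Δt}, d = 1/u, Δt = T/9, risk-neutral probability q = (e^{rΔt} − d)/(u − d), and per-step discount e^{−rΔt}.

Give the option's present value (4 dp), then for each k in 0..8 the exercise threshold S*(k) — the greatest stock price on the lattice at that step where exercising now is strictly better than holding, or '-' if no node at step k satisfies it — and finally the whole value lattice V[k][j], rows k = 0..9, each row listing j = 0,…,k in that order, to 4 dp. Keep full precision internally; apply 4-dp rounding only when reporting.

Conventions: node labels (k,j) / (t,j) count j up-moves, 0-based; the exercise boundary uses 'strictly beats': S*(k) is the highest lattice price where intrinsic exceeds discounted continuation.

Δt=0.21333, u=1.24762, d=0.80152, q=0.45018, disc=e^(-rΔt)=0.99766
k=9 terminal: V=max(K-S,0) → 81.9418 72.3030 57.2997 33.9461 0.0000 0.0000 0.0000 0.0000 0.0000 0.0000
k=8: j=0 S=21.6067 intr=77.6533 cont=77.4207 V=77.6533[EX]; j=1 S=33.6322 intr=65.6278 cont=65.3952 V=65.6278[EX]; j=2 S=52.3506 intr=46.9094 cont=46.6767 V=46.9094[EX]; j=3 S=81.4871 intr=17.7729 cont=18.6205 V=18.6205[hold]; j=4 S=126.8400 intr=0.0000 cont=0.0000 V=0.0000[hold]; j=5 S=197.4347 intr=0.0000 cont=0.0000 V=0.0000[hold]; j=6 S=307.3198 intr=0.0000 cont=0.0000 V=0.0000[hold]; j=7 S=478.3632 intr=0.0000 cont=0.0000 V=0.0000[hold]; j=8 S=744.6032 intr=0.0000 cont=0.0000 V=0.0000[hold]  S*(8)=52.3506
k=7: j=0 S=26.9570 intr=72.3030 cont=72.0704 V=72.3030[EX]; j=1 S=41.9603 intr=57.2997 cont=57.0671 V=57.2997[EX]; j=2 S=65.3139 intr=33.9461 cont=34.0941 V=34.0941[hold]; j=3 S=101.6653 intr=0.0000 cont=10.2139 V=10.2139[hold]; j=4 S=158.2486 intr=0.0000 cont=0.0000 V=0.0000[hold]; j=5 S=246.3241 intr=0.0000 cont=0.0000 V=0.0000[hold]; j=6 S=383.4195 intr=0.0000 cont=0.0000 V=0.0000[hold]; j=7 S=596.8172 intr=0.0000 cont=0.0000 V=0.0000[hold]  S*(7)=41.9603
k=6: j=0 S=33.6322 intr=65.6278 cont=65.3952 V=65.6278[EX]; j=1 S=52.3506 intr=46.9094 cont=46.7432 V=46.9094[EX]; j=2 S=81.4871 intr=17.7729 cont=23.2890 V=23.2890[hold]; j=3 S=126.8400 intr=0.0000 cont=5.6026 V=5.6026[hold]; j=4 S=197.4347 intr=0.0000 cont=0.0000 V=0.0000[hold]; j=5 S=307.3198 intr=0.0000 cont=0.0000 V=0.0000[hold]; j=6 S=478.3632 intr=0.0000 cont=0.0000 V=0.0000[hold]  S*(6)=52.3506
k=5: j=0 S=41.9603 intr=57.2997 cont=57.0671 V=57.2997[EX]; j=1 S=65.3139 intr=33.9461 cont=36.1909 V=36.1909[hold]; j=2 S=101.6653 intr=0.0000 cont=15.2910 V=15.2910[hold]; j=3 S=158.2486 intr=0.0000 cont=3.0732 V=3.0732[hold]; j=4 S=246.3241 intr=0.0000 cont=0.0000 V=0.0000[hold]; j=5 S=383.4195 intr=0.0000 cont=0.0000 V=0.0000[hold]  S*(5)=41.9603
k=4: j=0 S=52.3506 intr=46.9094 cont=47.6849 V=47.6849[hold]; j=1 S=81.4871 intr=17.7729 cont=26.7194 V=26.7194[hold]; j=2 S=126.8400 intr=0.0000 cont=9.7678 V=9.7678[hold]; j=3 S=197.4347 intr=0.0000 cont=1.6858 V=1.6858[hold]; j=4 S=307.3198 intr=0.0000 cont=0.0000 V=0.0000[hold]  S*(4)=-
k=3: j=0 S=65.3139 intr=33.9461 cont=38.1570 V=38.1570[hold]; j=1 S=101.6653 intr=0.0000 cont=19.0434 V=19.0434[hold]; j=2 S=158.2486 intr=0.0000 cont=6.1151 V=6.1151[hold]; j=3 S=246.3241 intr=0.0000 cont=0.9247 V=0.9247[hold]  S*(3)=-
k=2: j=0 S=81.4871 intr=17.7729 cont=29.4831 V=29.4831[hold]; j=1 S=126.8400 intr=0.0000 cont=13.1923 V=13.1923[hold]; j=2 S=197.4347 intr=0.0000 cont=3.7696 V=3.7696[hold]  S*(2)=-
k=1: j=0 S=101.6653 intr=0.0000 cont=22.0974 V=22.0974[hold]; j=1 S=158.2486 intr=0.0000 cont=8.9294 V=8.9294[hold]  S*(1)=-
k=0: j=0 S=126.8400 intr=0.0000 cont=16.1315 V=16.1315[hold]  S*(0)=-

price = 16.1315
boundary = - - - - - 41.9603 52.3506 41.9603 52.3506
tree:
16.1315
22.0974 8.9294
29.4831 13.1923 3.7696
38.1570 19.0434 6.1151 0.9247
47.6849 26.7194 9.7678 1.6858 0.0000
57.2997 36.1909 15.2910 3.0732 0.0000 0.0000
65.6278 46.9094 23.2890 5.6026 0.0000 0.0000 0.0000
72.3030 57.2997 34.0941 10.2139 0.0000 0.0000 0.0000 0.0000
77.6533 65.6278 46.9094 18.6205 0.0000 0.0000 0.0000 0.0000 0.0000
81.9418 72.3030 57.2997 33.9461 0.0000 0.0000 0.0000 0.0000 0.0000 0.0000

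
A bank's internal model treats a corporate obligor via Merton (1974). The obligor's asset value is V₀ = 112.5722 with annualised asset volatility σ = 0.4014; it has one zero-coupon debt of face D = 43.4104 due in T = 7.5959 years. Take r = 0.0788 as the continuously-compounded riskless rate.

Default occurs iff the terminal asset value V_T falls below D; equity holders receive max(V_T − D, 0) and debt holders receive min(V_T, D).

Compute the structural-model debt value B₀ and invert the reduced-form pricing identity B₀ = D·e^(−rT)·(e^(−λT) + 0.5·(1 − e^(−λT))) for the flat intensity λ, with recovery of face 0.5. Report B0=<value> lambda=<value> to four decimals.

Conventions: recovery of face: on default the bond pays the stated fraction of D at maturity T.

Work the structural quantities from V₀ = 112.5722 against face 43.4104:
d₁ = [ln(V₀/D) + (r + σ²/2)T] / (σ√T)
   = [ln(112.5722/43.4104) + (0.0788 + 0.5·0.4014²)·7.5959] / (0.4014·√7.5959)
   = [0.952896 + 1.210490] / 1.106285 = 1.955541
d₂ = d₁ − σ√T = 1.955541 − 1.106285 = 0.849256
N(d₁) = 0.974740,  N(d₂) = 0.802131,  e^(−rT) = 0.549604
E₀ = V₀·N(d₁) − D·e^(−rT)·N(d₂)
   = 112.5722·0.974740 − 43.4104·0.549604·0.802131 = 90.591006
B₀ = V₀ − E₀ = 112.5722 − 90.591006 = 21.981194
e^(−λT) = (B₀·e^(rT)/D − 0.5)/(1 − 0.5) = (21.9812·1.819491/43.4104 − 0.5)/0.5 = 0.84262761
λ = −ln(0.84262761)/7.5959 = 0.022542

B0=21.9812 lambda=0.0225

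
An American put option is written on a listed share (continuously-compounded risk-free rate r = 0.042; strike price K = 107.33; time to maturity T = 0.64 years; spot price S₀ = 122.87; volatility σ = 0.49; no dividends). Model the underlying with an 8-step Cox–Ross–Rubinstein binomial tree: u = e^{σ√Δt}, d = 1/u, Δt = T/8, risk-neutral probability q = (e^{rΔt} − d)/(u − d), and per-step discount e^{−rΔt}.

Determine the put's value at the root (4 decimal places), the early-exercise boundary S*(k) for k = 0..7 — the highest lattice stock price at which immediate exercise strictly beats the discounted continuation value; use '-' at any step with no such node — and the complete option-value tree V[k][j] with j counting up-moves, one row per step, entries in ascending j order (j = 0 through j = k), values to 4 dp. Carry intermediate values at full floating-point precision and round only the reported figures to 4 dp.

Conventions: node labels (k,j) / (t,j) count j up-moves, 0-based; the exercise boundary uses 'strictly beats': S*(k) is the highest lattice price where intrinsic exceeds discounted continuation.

Δt=0.08000, u=1.14866, d=0.87058, q=0.47751, disc=e^(-rΔt)=0.99665
k=8 terminal: V=max(K-S,0) → 66.7862 53.8360 36.7494 14.2052 0.0000 0.0000 0.0000 0.0000 0.0000
k=7: j=0 S=46.5709 intr=60.7591 cont=60.3991 V=60.7591[EX]; j=1 S=61.4462 intr=45.8838 cont=45.5238 V=45.8838[EX]; j=2 S=81.0728 intr=26.2572 cont=25.8971 V=26.2572[EX]; j=3 S=106.9685 intr=0.3615 cont=7.3971 V=7.3971[hold]; j=4 S=141.1354 intr=0.0000 cont=0.0000 V=0.0000[hold]; j=5 S=186.2157 intr=0.0000 cont=0.0000 V=0.0000[hold]; j=6 S=245.6951 intr=0.0000 cont=0.0000 V=0.0000[hold]; j=7 S=324.1730 intr=0.0000 cont=0.0000 V=0.0000[hold]  S*(7)=81.0728
k=6: j=0 S=53.4940 intr=53.8360 cont=53.4760 V=53.8360[EX]; j=1 S=70.5806 intr=36.7494 cont=36.3894 V=36.7494[EX]; j=2 S=93.1248 intr=14.2052 cont=17.1934 V=17.1934[hold]; j=3 S=122.8700 intr=0.0000 cont=3.8520 V=3.8520[hold]; j=4 S=162.1161 intr=0.0000 cont=0.0000 V=0.0000[hold]; j=5 S=213.8979 intr=0.0000 cont=0.0000 V=0.0000[hold]; j=6 S=282.2193 intr=0.0000 cont=0.0000 V=0.0000[hold]  S*(6)=70.5806
k=5: j=0 S=61.4462 intr=45.8838 cont=45.5238 V=45.8838[EX]; j=1 S=81.0728 intr=26.2572 cont=27.3193 V=27.3193[hold]; j=2 S=106.9685 intr=0.3615 cont=10.7864 V=10.7864[hold]; j=3 S=141.1354 intr=0.0000 cont=2.0059 V=2.0059[hold]; j=4 S=186.2157 intr=0.0000 cont=0.0000 V=0.0000[hold]; j=5 S=245.6951 intr=0.0000 cont=0.0000 V=0.0000[hold]  S*(5)=61.4462
k=4: j=0 S=70.5806 intr=36.7494 cont=36.8949 V=36.8949[hold]; j=1 S=93.1248 intr=14.2052 cont=19.3595 V=19.3595[hold]; j=2 S=122.8700 intr=0.0000 cont=6.5715 V=6.5715[hold]; j=3 S=162.1161 intr=0.0000 cont=1.0445 V=1.0445[hold]; j=4 S=213.8979 intr=0.0000 cont=0.0000 V=0.0000[hold]  S*(4)=-
k=3: j=0 S=81.0728 intr=26.2572 cont=28.4259 V=28.4259[hold]; j=1 S=106.9685 intr=0.3615 cont=13.2086 V=13.2086[hold]; j=2 S=141.1354 intr=0.0000 cont=3.9191 V=3.9191[hold]; j=3 S=186.2157 intr=0.0000 cont=0.5439 V=0.5439[hold]  S*(3)=-
k=2: j=0 S=93.1248 intr=14.2052 cont=21.0885 V=21.0885[hold]; j=1 S=122.8700 intr=0.0000 cont=8.7434 V=8.7434[hold]; j=2 S=162.1161 intr=0.0000 cont=2.2997 V=2.2997[hold]  S*(2)=-
k=1: j=0 S=106.9685 intr=0.3615 cont=15.1426 V=15.1426[hold]; j=1 S=141.1354 intr=0.0000 cont=5.6474 V=5.6474[hold]  S*(1)=-
k=0: j=0 S=122.8700 intr=0.0000 cont=10.5730 V=10.5730[hold]  S*(0)=-

price = 10.5730
boundary = - - - - - 61.4462 70.5806 81.0728
tree:
10.5730
15.1426 5.6474
21.0885 8.7434 2.2997
28.4259 13.2086 3.9191 0.5439
36.8949 19.3595 6.5715 1.0445 0.0000
45.8838 27.3193 10.7864 2.0059 0.0000 0.0000
53.8360 36.7494 17.1934 3.8520 0.0000 0.0000 0.0000
60.7591 45.8838 26.2572 7.3971 0.0000 0.0000 0.0000 0.0000
66.7862 53.8360 36.7494 14.2052 0.0000 0.0000 0.0000 0.0000 0.0000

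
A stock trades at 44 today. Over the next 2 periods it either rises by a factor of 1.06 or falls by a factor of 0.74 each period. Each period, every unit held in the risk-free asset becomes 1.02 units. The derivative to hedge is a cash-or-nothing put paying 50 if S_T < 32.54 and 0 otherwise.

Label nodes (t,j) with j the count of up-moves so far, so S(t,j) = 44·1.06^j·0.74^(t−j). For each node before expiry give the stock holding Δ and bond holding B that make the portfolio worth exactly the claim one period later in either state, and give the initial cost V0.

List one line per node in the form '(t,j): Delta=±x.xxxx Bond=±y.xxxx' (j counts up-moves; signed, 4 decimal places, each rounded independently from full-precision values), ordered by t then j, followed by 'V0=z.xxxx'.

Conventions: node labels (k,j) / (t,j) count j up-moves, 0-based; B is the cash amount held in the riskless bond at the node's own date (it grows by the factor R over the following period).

No-arbitrage ⇒ martingale measure with p* = (R−d)/(u−d) = 0.8750.
Terminal payoffs: V(2,0)=50.0000, V(2,1)=0.0000, V(2,2)=0.0000
(1,0): S=32.5600. Δ = (V_up−V_dn)/(S_up−S_dn) = (0.0000−50.0000)/(34.5136−24.0944) = -4.7988. V = [p*·0.0000 + (1−p*)·50.0000]/1.02 = 6.1275. B = V − Δ·S = 162.3775.
(1,1): S=46.6400. Δ = (V_up−V_dn)/(S_up−S_dn) = (0.0000−0.0000)/(49.4384−34.5136) = 0.0000. V = [p*·0.0000 + (1−p*)·0.0000]/1.02 = 0.0000. B = V − Δ·S = 0.0000.
(0,0): S=44.0000. Δ = (V_up−V_dn)/(S_up−S_dn) = (0.0000−6.1275)/(46.6400−32.5600) = -0.4352. V = [p*·0.0000 + (1−p*)·6.1275]/1.02 = 0.7509. B = V − Δ·S = 19.8992.
Sanity check at the root: Δ(0,0)·S0 + B(0,0) reproduces V0 = 0.7509.

(0,0): Delta=-0.4352 Bond=19.8992
(1,0): Delta=-4.7988 Bond=162.3775
(1,1): Delta=0.0000 Bond=0.0000
V0=0.7509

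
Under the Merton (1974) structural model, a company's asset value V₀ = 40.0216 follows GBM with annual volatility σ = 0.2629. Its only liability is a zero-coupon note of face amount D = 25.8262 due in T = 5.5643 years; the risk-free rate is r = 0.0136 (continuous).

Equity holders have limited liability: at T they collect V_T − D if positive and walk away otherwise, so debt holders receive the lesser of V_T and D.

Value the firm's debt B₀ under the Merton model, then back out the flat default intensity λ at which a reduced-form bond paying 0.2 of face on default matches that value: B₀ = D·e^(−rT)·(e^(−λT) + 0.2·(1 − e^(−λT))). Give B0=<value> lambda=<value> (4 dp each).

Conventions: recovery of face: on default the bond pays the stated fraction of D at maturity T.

B0=21.8113 lambda=0.0212

Equity is a call on the firm's assets struck at D = 25.8262:
d₁ = [ln(V₀/D) + (r + σ²/2)T] / (σ√T)
   = [ln(40.0216/25.8262) + (0.0136 + 0.5·0.2629²)·5.5643] / (0.2629·√5.5643)
   = [0.438030 + 0.267967] / 0.620149 = 1.138431
d₂ = d₁ − σ√T = 1.138431 − 0.620149 = 0.518282
N(d₁) = 0.872530,  N(d₂) = 0.697869,  e^(−rT) = 0.927118
E₀ = V₀·N(d₁) − D·e^(−rT)·N(d₂)
   = 40.0216·0.872530 − 25.8262·0.927118·0.697869 = 18.210299
B₀ = V₀ − E₀ = 40.0216 − 18.210299 = 21.811301
e^(−λT) = (B₀·e^(rT)/D − 0.2)/(1 − 0.2) = (21.8113·1.078611/25.8262 − 0.2)/0.8 = 0.88866524
λ = −ln(0.88866524)/5.5643 = 0.021213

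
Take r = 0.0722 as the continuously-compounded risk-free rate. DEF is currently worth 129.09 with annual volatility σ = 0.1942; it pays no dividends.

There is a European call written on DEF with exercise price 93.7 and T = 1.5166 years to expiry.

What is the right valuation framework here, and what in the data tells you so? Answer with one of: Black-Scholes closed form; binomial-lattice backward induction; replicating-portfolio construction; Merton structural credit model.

Key observation: a European claim on DEF (strike 93.7) — a lognormal (GBM) underlying with constant rate and volatility — has an exact closed-form value; no lattice or capital structure is involved.

framework: Black-Scholes closed form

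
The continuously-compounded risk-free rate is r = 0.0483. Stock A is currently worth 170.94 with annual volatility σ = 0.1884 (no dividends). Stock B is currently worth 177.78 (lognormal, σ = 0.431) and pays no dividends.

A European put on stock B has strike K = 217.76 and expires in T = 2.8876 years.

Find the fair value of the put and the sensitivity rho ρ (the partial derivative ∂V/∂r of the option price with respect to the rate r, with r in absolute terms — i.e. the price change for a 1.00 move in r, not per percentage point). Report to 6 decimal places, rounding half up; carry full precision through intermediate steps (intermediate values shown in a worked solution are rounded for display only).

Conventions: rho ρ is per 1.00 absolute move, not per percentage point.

price = 58.471897
ρ = -368.984567

σ√T = 0.431·√2.8876 = 0.732396
d₁ = (ln(S/K) + (r+σ²/2)T) / (σ√T) = (ln(177.78/217.76) + (0.0483+0.431²/2)·2.8876) / 0.732396 = (-0.202847 + 0.407673) / 0.732396 = 0.279666
d₂ = d₁ − σ√T = 0.279666 − 0.732396 = -0.452730
e^{−rT} = 0.869818
N(−d₁) = 0.389867,  N(−d₂) = 0.674628
Put price V = K·e^{−rT}·N(−d₂) − S·N(−d₁) = 127.782438 − 69.310541 = 58.471897
ρ = −K·T·e^{−rT}·N(−d₂) = -368.984567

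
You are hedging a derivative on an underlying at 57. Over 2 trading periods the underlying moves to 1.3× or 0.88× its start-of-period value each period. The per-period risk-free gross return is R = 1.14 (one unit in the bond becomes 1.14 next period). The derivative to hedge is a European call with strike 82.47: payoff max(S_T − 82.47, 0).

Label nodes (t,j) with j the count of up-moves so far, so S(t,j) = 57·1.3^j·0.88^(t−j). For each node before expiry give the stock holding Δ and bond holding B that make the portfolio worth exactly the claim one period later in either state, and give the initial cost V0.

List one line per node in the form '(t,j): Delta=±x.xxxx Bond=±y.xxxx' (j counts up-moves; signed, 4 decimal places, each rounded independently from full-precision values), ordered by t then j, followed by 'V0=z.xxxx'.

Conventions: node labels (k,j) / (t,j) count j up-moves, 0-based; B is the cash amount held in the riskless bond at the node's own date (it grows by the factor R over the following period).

(0,0): Delta=0.3144 Bond=-13.8328
(1,0): Delta=0.0000 Bond=0.0000
(1,1): Delta=0.4453 Bond=-25.4737
V0=4.0870

Since d<R<u, set p* = (R−d)/(u−d) = 0.6190; price each node as the discounted p*-expectation of its children.
At maturity the claim pays: V(2,0)=0.0000, V(2,1)=0.0000, V(2,2)=13.8600
(1,0): S=50.1600. Δ = (V_up−V_dn)/(S_up−S_dn) = (0.0000−0.0000)/(65.2080−44.1408) = 0.0000. V = [p*·0.0000 + (1−p*)·0.0000]/1.14 = 0.0000. B = V − Δ·S = 0.0000.
(1,1): S=74.1000. Δ = (V_up−V_dn)/(S_up−S_dn) = (13.8600−0.0000)/(96.3300−65.2080) = 0.4453. V = [p*·13.8600 + (1−p*)·0.0000]/1.14 = 7.5263. B = V − Δ·S = -25.4737.
(0,0): S=57.0000. Δ = (V_up−V_dn)/(S_up−S_dn) = (7.5263−0.0000)/(74.1000−50.1600) = 0.3144. V = [p*·7.5263 + (1−p*)·0.0000]/1.14 = 4.0870. B = V − Δ·S = -13.8328.
Verification: the root portfolio costs Δ(0,0)·S0 + B(0,0) = 4.0870, matching V0.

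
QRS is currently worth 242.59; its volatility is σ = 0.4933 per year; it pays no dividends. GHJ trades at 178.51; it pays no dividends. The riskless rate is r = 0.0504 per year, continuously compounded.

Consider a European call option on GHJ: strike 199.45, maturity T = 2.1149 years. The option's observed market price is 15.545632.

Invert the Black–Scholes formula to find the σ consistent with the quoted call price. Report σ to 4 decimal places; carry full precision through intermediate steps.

sigma = 0.1538

At σ = 0.1538 the Black–Scholes value reproduces the quote:
σ√T = 0.1538·√2.1149 = 0.223667
d₁ = (ln(S/K) + (r+σ²/2)T) / (σ√T) = (ln(178.51/199.45) + (0.0504+0.1538²/2)·2.1149) / 0.223667 = (-0.110919 + 0.131604) / 0.223667 = 0.092483
d₂ = d₁ − σ√T = 0.092483 − 0.223667 = -0.131184
e^{−rT} = 0.898893
N(d₁) = 0.536843,  N(d₂) = 0.447815
V = S·N(d₁) − K·e^{−rT}·N(d₂) = 95.831826 − 80.286194 = 15.545632 (matching the quote); vega is positive throughout, so no other σ reproduces this price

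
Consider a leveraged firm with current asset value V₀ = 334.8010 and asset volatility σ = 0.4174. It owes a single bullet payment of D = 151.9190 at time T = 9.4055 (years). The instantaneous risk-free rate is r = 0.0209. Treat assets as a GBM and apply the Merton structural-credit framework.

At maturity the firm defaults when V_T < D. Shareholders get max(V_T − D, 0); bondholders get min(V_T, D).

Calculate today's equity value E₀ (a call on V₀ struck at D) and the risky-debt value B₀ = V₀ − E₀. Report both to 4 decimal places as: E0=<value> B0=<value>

Apply the equity-as-call identities (strike 151.9190, horizon 9.4055 years):
d₁ = [ln(V₀/D) + (r + σ²/2)T] / (σ√T)
   = [ln(334.8010/151.9190) + (0.0209 + 0.5·0.4174²)·9.4055] / (0.4174·√9.4055)
   = [0.790189 + 1.015901] / 1.280098 = 1.410899
d₂ = d₁ − σ√T = 1.410899 − 1.280098 = 0.130801
N(d₁) = 0.920863,  N(d₂) = 0.552033,  e^(−rT) = 0.821540
E₀ = V₀·N(d₁) − D·e^(−rT)·N(d₂)
   = 334.8010·0.920863 − 151.9190·0.821540·0.552033 = 239.407875
B₀ = V₀ − E₀ = 334.8010 − 239.407875 = 95.393125

E0=239.4079 B0=95.3931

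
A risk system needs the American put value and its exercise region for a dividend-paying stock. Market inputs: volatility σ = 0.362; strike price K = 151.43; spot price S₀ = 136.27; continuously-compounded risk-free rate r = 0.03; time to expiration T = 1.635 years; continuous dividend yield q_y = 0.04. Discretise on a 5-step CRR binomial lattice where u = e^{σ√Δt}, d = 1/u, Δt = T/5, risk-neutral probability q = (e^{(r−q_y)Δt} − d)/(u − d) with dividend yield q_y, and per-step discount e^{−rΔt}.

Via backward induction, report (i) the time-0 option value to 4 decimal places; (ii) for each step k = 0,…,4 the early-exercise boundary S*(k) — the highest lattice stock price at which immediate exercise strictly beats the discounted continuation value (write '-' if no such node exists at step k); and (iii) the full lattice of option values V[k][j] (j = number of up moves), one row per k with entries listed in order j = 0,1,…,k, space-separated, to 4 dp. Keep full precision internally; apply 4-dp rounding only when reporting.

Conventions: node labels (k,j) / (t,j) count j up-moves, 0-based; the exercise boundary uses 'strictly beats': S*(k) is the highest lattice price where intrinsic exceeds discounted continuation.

Δt=0.32700, u=1.22999, d=0.81301, q=0.44060, disc=e^(-rΔt)=0.99024
k=5 terminal: V=max(K-S,0) → 103.0247 78.1988 40.6405 0.0000 0.0000 0.0000
k=4: j=0 S=59.5380 intr=91.8920 cont=91.1874 V=91.8920[EX]; j=1 S=90.0736 intr=61.3564 cont=61.0487 V=61.3564[EX]; j=2 S=136.2700 intr=15.1600 cont=22.5122 V=22.5122[hold]; j=3 S=206.1594 intr=0.0000 cont=0.0000 V=0.0000[hold]; j=4 S=311.8933 intr=0.0000 cont=0.0000 V=0.0000[hold]  S*(4)=90.0736
k=3: j=0 S=73.2312 intr=78.1988 cont=77.6722 V=78.1988[EX]; j=1 S=110.7895 intr=40.6405 cont=43.8097 V=43.8097[hold]; j=2 S=167.6107 intr=0.0000 cont=12.4703 V=12.4703[hold]; j=3 S=253.5740 intr=0.0000 cont=0.0000 V=0.0000[hold]  S*(3)=73.2312
k=2: j=0 S=90.0736 intr=61.3564 cont=62.4314 V=62.4314[hold]; j=1 S=136.2700 intr=15.1600 cont=29.7086 V=29.7086[hold]; j=2 S=206.1594 intr=0.0000 cont=6.9078 V=6.9078[hold]  S*(2)=-
k=1: j=0 S=110.7895 intr=40.6405 cont=47.5449 V=47.5449[hold]; j=1 S=167.6107 intr=0.0000 cont=19.4705 V=19.4705[hold]  S*(1)=-
k=0: j=0 S=136.2700 intr=15.1600 cont=34.8319 V=34.8319[hold]  S*(0)=-

price = 34.8319
boundary = - - - 73.2312 90.0736
tree:
34.8319
47.5449 19.4705
62.4314 29.7086 6.9078
78.1988 43.8097 12.4703 0.0000
91.8920 61.3564 22.5122 0.0000 0.0000
103.0247 78.1988 40.6405 0.0000 0.0000 0.0000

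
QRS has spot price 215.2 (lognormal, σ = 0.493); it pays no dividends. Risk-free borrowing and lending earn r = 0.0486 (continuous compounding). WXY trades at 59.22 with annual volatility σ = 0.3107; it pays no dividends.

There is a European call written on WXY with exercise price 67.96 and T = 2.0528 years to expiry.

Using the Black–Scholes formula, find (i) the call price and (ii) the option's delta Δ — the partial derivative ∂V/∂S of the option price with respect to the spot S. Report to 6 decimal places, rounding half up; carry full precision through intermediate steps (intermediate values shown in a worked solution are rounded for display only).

σ√T = 0.3107·√2.0528 = 0.445158
d₁ = (ln(S/K) + (r+σ²/2)T) / (σ√T) = (ln(59.22/67.96) + (0.0486+0.3107²/2)·2.0528) / 0.445158 = (-0.137660 + 0.198849) / 0.445158 = 0.137455
d₂ = d₁ − σ√T = 0.137455 − 0.445158 = -0.307704
e^{−rT} = 0.905049
N(d₁) = 0.554664,  N(d₂) = 0.379154
Call price V = S·N(d₁) − K·e^{−rT}·N(d₂) = 32.847220 − 23.320671 = 9.526549
Δ = N(d₁) = 0.554664

price = 9.526549
Δ = 0.554664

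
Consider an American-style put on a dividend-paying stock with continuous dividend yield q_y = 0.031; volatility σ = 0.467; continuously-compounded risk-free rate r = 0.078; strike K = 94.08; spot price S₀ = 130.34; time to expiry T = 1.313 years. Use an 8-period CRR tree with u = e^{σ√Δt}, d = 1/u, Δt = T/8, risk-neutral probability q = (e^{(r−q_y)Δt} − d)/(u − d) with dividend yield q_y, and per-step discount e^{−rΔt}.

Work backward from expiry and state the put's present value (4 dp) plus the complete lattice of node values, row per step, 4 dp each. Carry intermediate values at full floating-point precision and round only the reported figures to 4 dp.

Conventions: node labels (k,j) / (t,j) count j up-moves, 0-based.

Δt=0.16412, u=1.20827, d=0.82763, q=0.47319, disc=e^(-rΔt)=0.98728
k=8 terminal: V=max(K-S,0) → 65.3884 52.1924 32.9272 4.8015 0.0000 0.0000 0.0000 0.0000 0.0000
k=7: j=0 S=34.6673 intr=59.4127 cont=58.3919 V=59.4127[EX]; j=1 S=50.6117 intr=43.4683 cont=42.5284 V=43.4683[EX]; j=2 S=73.8893 intr=20.1907 cont=19.3689 V=20.1907[EX]; j=3 S=107.8729 intr=0.0000 cont=2.4973 V=2.4973[hold]; j=4 S=157.4864 intr=0.0000 cont=0.0000 V=0.0000[hold]; j=5 S=229.9184 intr=0.0000 cont=0.0000 V=0.0000[hold]; j=6 S=335.6637 intr=0.0000 cont=0.0000 V=0.0000[hold]; j=7 S=490.0439 intr=0.0000 cont=0.0000 V=0.0000[hold]
k=6: j=0 S=41.8876 intr=52.1924 cont=51.2082 V=52.1924[EX]; j=1 S=61.1528 intr=32.9272 cont=32.0408 V=32.9272[EX]; j=2 S=89.2785 intr=4.8015 cont=11.6681 V=11.6681[hold]; j=3 S=130.3400 intr=0.0000 cont=1.2989 V=1.2989[hold]; j=4 S=190.2867 intr=0.0000 cont=0.0000 V=0.0000[hold]; j=5 S=277.8043 intr=0.0000 cont=0.0000 V=0.0000[hold]; j=6 S=405.5736 intr=0.0000 cont=0.0000 V=0.0000[hold]
k=5: j=0 S=50.6117 intr=43.4683 cont=42.5284 V=43.4683[EX]; j=1 S=73.8893 intr=20.1907 cont=22.5768 V=22.5768[hold]; j=2 S=107.8729 intr=0.0000 cont=6.6755 V=6.6755[hold]; j=3 S=157.4864 intr=0.0000 cont=0.6756 V=0.6756[hold]; j=4 S=229.9184 intr=0.0000 cont=0.0000 V=0.0000[hold]; j=5 S=335.6637 intr=0.0000 cont=0.0000 V=0.0000[hold]
k=4: j=0 S=61.1528 intr=32.9272 cont=33.1555 V=33.1555[hold]; j=1 S=89.2785 intr=4.8015 cont=14.8611 V=14.8611[hold]; j=2 S=130.3400 intr=0.0000 cont=3.7876 V=3.7876[hold]; j=3 S=190.2867 intr=0.0000 cont=0.3514 V=0.3514[hold]; j=4 S=277.8043 intr=0.0000 cont=0.0000 V=0.0000[hold]
k=3: j=0 S=73.8893 intr=20.1907 cont=24.1872 V=24.1872[hold]; j=1 S=107.8729 intr=0.0000 cont=9.4989 V=9.4989[hold]; j=2 S=157.4864 intr=0.0000 cont=2.1341 V=2.1341[hold]; j=3 S=229.9184 intr=0.0000 cont=0.1828 V=0.1828[hold]
k=2: j=0 S=89.2785 intr=4.8015 cont=17.0177 V=17.0177[hold]; j=1 S=130.3400 intr=0.0000 cont=5.9375 V=5.9375[hold]; j=2 S=190.2867 intr=0.0000 cont=1.1954 V=1.1954[hold]
k=1: j=0 S=107.8729 intr=0.0000 cont=11.6249 V=11.6249[hold]; j=1 S=157.4864 intr=0.0000 cont=3.6466 V=3.6466[hold]
k=0: j=0 S=130.3400 intr=0.0000 cont=7.7498 V=7.7498[hold]

price = 7.7498
tree:
7.7498
11.6249 3.6466
17.0177 5.9375 1.1954
24.1872 9.4989 2.1341 0.1828
33.1555 14.8611 3.7876 0.3514 0.0000
43.4683 22.5768 6.6755 0.6756 0.0000 0.0000
52.1924 32.9272 11.6681 1.2989 0.0000 0.0000 0.0000
59.4127 43.4683 20.1907 2.4973 0.0000 0.0000 0.0000 0.0000
65.3884 52.1924 32.9272 4.8015 0.0000 0.0000 0.0000 0.0000 0.0000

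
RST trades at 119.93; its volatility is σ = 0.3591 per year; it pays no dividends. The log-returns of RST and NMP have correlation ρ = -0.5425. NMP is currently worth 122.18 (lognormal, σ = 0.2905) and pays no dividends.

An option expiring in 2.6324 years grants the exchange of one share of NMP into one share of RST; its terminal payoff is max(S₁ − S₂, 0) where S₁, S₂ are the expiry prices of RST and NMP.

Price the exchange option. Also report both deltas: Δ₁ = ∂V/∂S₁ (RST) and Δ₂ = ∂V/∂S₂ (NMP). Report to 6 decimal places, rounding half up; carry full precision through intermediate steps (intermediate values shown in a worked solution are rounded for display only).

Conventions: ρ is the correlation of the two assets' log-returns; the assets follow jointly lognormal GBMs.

exchange price = 42.104254
Δ1 = 0.671302
Δ2 = -0.314332

σ_eff = √(σ₁² + σ₂² − 2ρσ₁σ₂) = √(0.3591² + 0.2905² − 2·-0.5425·0.3591·0.2905) = 0.571427
d₁ = (ln(S₁/S₂) + (q₂ − q₁ + σ_eff²/2)T) / (σ_eff√T) = (ln(119.93/122.18) + (0.0 − 0.0 + 0.163264)·2.6324) / 0.927121 = 0.443512
d₂ = d₁ − σ_eff√T = 0.443512 − 0.927121 = -0.483609
N(d₁) = 0.671302,  N(d₂) = 0.314332
V = S₁·e^{−q₁T}·N(d₁) − S₂·e^{−q₂T}·N(d₂) = 80.509304 − 38.405050 = 42.104254
Key observation: r never enters — measured in units of NMP, the claim is a call on S₁/S₂ struck at 1, so only the dividend yields and σ_eff matter.
Δ₁ = e^{−q₁T}·N(d₁) = 0.671302;  Δ₂ = −e^{−q₂T}·N(d₂) = -0.314332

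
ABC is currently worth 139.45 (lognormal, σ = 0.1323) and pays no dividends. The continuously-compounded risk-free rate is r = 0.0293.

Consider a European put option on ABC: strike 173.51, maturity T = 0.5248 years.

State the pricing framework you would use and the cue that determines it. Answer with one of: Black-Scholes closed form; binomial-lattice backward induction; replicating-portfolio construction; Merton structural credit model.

framework: Black-Scholes closed form

Key observation: with ABC following a GBM at constant σ and r, the European put struck at 173.51 prices in closed form — nothing here needs a stepwise model or a balance sheet.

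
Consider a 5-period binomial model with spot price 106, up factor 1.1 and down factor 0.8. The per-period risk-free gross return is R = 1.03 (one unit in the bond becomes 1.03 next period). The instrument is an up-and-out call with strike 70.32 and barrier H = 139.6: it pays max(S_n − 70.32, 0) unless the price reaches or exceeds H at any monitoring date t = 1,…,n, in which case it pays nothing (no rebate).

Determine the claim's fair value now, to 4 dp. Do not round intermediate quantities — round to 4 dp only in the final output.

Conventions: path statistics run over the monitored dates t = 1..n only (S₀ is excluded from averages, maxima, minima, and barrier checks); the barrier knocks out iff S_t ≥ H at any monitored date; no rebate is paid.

price = 15.0354

Risk-neutral up-probability p* = (R−d)/(u−d) = (1.03−0.8)/(1.1−0.8) = 0.7667; the claim prices as the p*-weighted sum of path payoffs discounted by R^5.
Enumerate all 2^5 = 32 price paths (U = up ×1.1, D = down ×0.8); each path with k up-moves has probability p*^k·(1−p*)^(5−k).
DDDDD: M=84.8000, payoff=0.0000, prob=0.000692
UDDDD: M=116.6000, payoff=0.0000, prob=0.002273
DUDDD: M=93.2800, payoff=0.0000, prob=0.002273
UUDDD: M=128.2600, payoff=0.0000, prob=0.007467
DDUDD: M=84.8000, payoff=0.0000, prob=0.002273
UDUDD: M=116.6000, payoff=0.0000, prob=0.007467
DUUDD: M=102.6080, payoff=0.0000, prob=0.007467
UUUDD: M=141.0860, payoff=0.0000, prob=0.024534
DDDUD: M=84.8000, payoff=0.0000, prob=0.002273
UDDUD: M=116.6000, payoff=0.0000, prob=0.007467
DUDUD: M=93.2800, payoff=0.0000, prob=0.007467
UUDUD: M=128.2600, payoff=19.9750, prob=0.024534
DDUUD: M=84.8000, payoff=0.0000, prob=0.007467
UDUUD: M=116.6000, payoff=19.9750, prob=0.024534
DUUUD: M=112.8688, payoff=19.9750, prob=0.024534
UUUUD: M=155.1946, payoff=0.0000, prob=0.080613
DDDDU: M=84.8000, payoff=0.0000, prob=0.002273
UDDDU: M=116.6000, payoff=0.0000, prob=0.007467
DUDDU: M=93.2800, payoff=0.0000, prob=0.007467
UUDDU: M=128.2600, payoff=19.9750, prob=0.024534
DDUDU: M=84.8000, payoff=0.0000, prob=0.007467
UDUDU: M=116.6000, payoff=19.9750, prob=0.024534
DUUDU: M=102.6080, payoff=19.9750, prob=0.024534
UUUDU: M=141.0860, payoff=0.0000, prob=0.080613
DDDUU: M=84.8000, payoff=0.0000, prob=0.007467
UDDUU: M=116.6000, payoff=19.9750, prob=0.024534
DUDUU: M=93.2800, payoff=19.9750, prob=0.024534
UUDUU: M=128.2600, payoff=53.8357, prob=0.080613
DDUUU: M=90.2950, payoff=19.9750, prob=0.024534
UDUUU: M=124.1557, payoff=53.8357, prob=0.080613
DUUUU: M=124.1557, payoff=53.8357, prob=0.080613
UUUUU: M=170.7141, payoff=0.0000, prob=0.264870
Price = Σ prob·payoff / R^5 = 17.430167 / 1.159274 = 15.0354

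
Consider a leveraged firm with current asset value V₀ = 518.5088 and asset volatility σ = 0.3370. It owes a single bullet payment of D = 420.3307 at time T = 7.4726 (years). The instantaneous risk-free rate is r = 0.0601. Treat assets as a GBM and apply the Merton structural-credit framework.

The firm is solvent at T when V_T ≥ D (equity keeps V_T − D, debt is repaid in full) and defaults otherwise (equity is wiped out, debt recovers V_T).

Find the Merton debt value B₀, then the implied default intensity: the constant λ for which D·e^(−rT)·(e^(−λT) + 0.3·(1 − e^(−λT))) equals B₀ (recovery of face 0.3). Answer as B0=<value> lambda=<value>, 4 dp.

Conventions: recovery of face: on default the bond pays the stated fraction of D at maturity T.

Equity is a call on the firm's assets struck at D = 420.3307:
d₁ = [ln(V₀/D) + (r + σ²/2)T] / (σ√T)
   = [ln(518.5088/420.3307) + (0.0601 + 0.5·0.3370²)·7.4726] / (0.3370·√7.4726)
   = [0.209915 + 0.873431] / 0.921225 = 1.175984
d₂ = d₁ − σ√T = 1.175984 − 0.921225 = 0.254759
N(d₁) = 0.880199,  N(d₂) = 0.600545,  e^(−rT) = 0.638200
E₀ = V₀·N(d₁) − D·e^(−rT)·N(d₂)
   = 518.5088·0.880199 − 420.3307·0.638200·0.600545 = 295.291747
B₀ = V₀ − E₀ = 518.5088 − 295.291747 = 223.217053
e^(−λT) = (B₀·e^(rT)/D − 0.3)/(1 − 0.3) = (223.2171·1.566906/420.3307 − 0.3)/0.7 = 0.76015352
λ = −ln(0.76015352)/7.4726 = 0.036699

B0=223.2171 lambda=0.0367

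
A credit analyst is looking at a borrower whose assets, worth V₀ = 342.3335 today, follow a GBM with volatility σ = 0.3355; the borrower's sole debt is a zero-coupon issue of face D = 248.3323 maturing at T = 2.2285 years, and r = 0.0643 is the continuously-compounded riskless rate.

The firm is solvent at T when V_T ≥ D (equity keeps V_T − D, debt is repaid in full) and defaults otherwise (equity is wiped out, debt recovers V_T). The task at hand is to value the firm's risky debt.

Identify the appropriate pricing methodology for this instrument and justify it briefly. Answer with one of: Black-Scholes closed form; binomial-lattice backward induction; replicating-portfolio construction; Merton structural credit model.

framework: Merton structural credit model

Key observation: the data describe a firm's assets (V₀ = 342.3335, GBM) and a single zero-coupon debt of face 248.3323, so credit quantities follow from equity-as-call in the structural model.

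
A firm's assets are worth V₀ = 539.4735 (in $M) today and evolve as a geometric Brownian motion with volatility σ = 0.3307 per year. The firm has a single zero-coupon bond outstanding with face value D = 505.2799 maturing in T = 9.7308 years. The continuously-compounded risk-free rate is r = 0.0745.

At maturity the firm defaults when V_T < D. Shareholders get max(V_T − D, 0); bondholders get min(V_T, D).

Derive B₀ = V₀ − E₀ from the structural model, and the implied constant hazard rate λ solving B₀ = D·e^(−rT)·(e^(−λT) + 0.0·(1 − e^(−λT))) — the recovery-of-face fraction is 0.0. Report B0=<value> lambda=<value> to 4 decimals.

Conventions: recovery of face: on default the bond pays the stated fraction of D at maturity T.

B0=200.4666 lambda=0.0205

With assets at 539.4735 and a single debt payment of 505.2799 at 9.7308 years:
d₁ = [ln(V₀/D) + (r + σ²/2)T] / (σ√T)
   = [ln(539.4735/505.2799) + (0.0745 + 0.5·0.3307²)·9.7308] / (0.3307·√9.7308)
   = [0.065481 + 1.257037] / 1.031593 = 1.282015
d₂ = d₁ − σ√T = 1.282015 − 1.031593 = 0.250422
N(d₁) = 0.900081,  N(d₂) = 0.598869,  e^(−rT) = 0.484351
E₀ = V₀·N(d₁) − D·e^(−rT)·N(d₂)
   = 539.4735·0.900081 − 505.2799·0.484351·0.598869 = 339.006888
B₀ = V₀ − E₀ = 539.4735 − 339.006888 = 200.466612
e^(−λT) = (B₀·e^(rT)/D − 0)/(1 − 0) = (200.4666·2.064617/505.2799 − 0)/1 = 0.81912361
λ = −ln(0.81912361)/9.7308 = 0.020504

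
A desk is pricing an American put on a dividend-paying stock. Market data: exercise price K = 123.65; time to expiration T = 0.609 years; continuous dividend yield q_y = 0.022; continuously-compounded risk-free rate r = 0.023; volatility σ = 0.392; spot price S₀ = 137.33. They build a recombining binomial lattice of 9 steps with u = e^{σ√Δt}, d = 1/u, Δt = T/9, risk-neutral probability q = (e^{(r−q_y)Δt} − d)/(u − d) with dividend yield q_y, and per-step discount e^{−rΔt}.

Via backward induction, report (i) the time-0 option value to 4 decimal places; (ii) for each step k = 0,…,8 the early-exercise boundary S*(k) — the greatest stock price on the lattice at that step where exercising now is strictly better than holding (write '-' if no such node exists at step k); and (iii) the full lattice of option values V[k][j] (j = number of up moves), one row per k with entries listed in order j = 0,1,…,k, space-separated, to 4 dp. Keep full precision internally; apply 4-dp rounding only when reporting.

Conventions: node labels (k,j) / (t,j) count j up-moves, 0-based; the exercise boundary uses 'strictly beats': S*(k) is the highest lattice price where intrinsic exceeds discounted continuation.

price = 9.4243
boundary = - - - - - 82.4783 91.3324 82.4783 91.3324
tree:
9.4243
13.4751 4.9754
18.7563 7.6788 2.0021
25.3059 11.5748 3.3955 0.4678
32.9376 16.9492 5.6693 0.8921 0.0000
41.1717 23.9397 9.2741 1.7015 0.0000 0.0000
49.1674 32.3176 14.7534 3.2451 0.0000 0.0000 0.0000
56.3880 41.1717 22.5414 6.1891 0.0000 0.0000 0.0000 0.0000
62.9086 49.1674 32.3176 11.8041 0.0000 0.0000 0.0000 0.0000 0.0000
68.7971 56.3880 41.1717 22.5130 0.0000 0.0000 0.0000 0.0000 0.0000 0.0000

Δt=0.06767  u=1.10735  d=0.90306  q=0.47486  discount=0.99844
step 9 (expiry): payoffs max(K−S,0) = 68.7971 56.3880 41.1717 22.5130 0.0000 0.0000 0.0000 0.0000 0.0000 0.0000
step 8: (k=8,j=0): S=60.7414, K−S=62.9086, hold=62.8067 ⇒ V=62.9086 exercise | (k=8,j=1): S=74.4826, K−S=49.1674, hold=49.0859 ⇒ V=49.1674 exercise | (k=8,j=2): S=91.3324, K−S=32.3176, hold=32.2612 ⇒ V=32.3176 exercise | (k=8,j=3): S=111.9941, K−S=11.6559, hold=11.8041 ⇒ V=11.8041 continue | (k=8,j=4): S=137.3300, K−S=0.0000, hold=0.0000 ⇒ V=0.0000 continue | (k=8,j=5): S=168.3975, K−S=0.0000, hold=0.0000 ⇒ V=0.0000 continue | (k=8,j=6): S=206.4933, K−S=0.0000, hold=0.0000 ⇒ V=0.0000 continue | (k=8,j=7): S=253.2072, K−S=0.0000, hold=0.0000 ⇒ V=0.0000 continue | (k=8,j=8): S=310.4891, K−S=0.0000, hold=0.0000 ⇒ V=0.0000 continue  boundary S*=91.3324
step 7: (k=7,j=0): S=67.2620, K−S=56.3880, hold=56.2958 ⇒ V=56.3880 exercise | (k=7,j=1): S=82.4783, K−S=41.1717, hold=41.1021 ⇒ V=41.1717 exercise | (k=7,j=2): S=101.1370, K−S=22.5130, hold=22.5414 ⇒ V=22.5414 continue | (k=7,j=3): S=124.0167, K−S=0.0000, hold=6.1891 ⇒ V=6.1891 continue | (k=7,j=4): S=152.0724, K−S=0.0000, hold=0.0000 ⇒ V=0.0000 continue | (k=7,j=5): S=186.4751, K−S=0.0000, hold=0.0000 ⇒ V=0.0000 continue | (k=7,j=6): S=228.6604, K−S=0.0000, hold=0.0000 ⇒ V=0.0000 continue | (k=7,j=7): S=280.3892, K−S=0.0000, hold=0.0000 ⇒ V=0.0000 continue  boundary S*=82.4783
step 6: (k=6,j=0): S=74.4826, K−S=49.1674, hold=49.0859 ⇒ V=49.1674 exercise | (k=6,j=1): S=91.3324, K−S=32.3176, hold=32.2746 ⇒ V=32.3176 exercise | (k=6,j=2): S=111.9941, K−S=11.6559, hold=14.7534 ⇒ V=14.7534 continue | (k=6,j=3): S=137.3300, K−S=0.0000, hold=3.2451 ⇒ V=3.2451 continue | (k=6,j=4): S=168.3975, K−S=0.0000, hold=0.0000 ⇒ V=0.0000 continue | (k=6,j=5): S=206.4933, K−S=0.0000, hold=0.0000 ⇒ V=0.0000 continue | (k=6,j=6): S=253.2072, K−S=0.0000, hold=0.0000 ⇒ V=0.0000 continue  boundary S*=91.3324
step 5: (k=5,j=0): S=82.4783, K−S=41.1717, hold=41.1021 ⇒ V=41.1717 exercise | (k=5,j=1): S=101.1370, K−S=22.5130, hold=23.9397 ⇒ V=23.9397 continue | (k=5,j=2): S=124.0167, K−S=0.0000, hold=9.2741 ⇒ V=9.2741 continue | (k=5,j=3): S=152.0724, K−S=0.0000, hold=1.7015 ⇒ V=1.7015 continue | (k=5,j=4): S=186.4751, K−S=0.0000, hold=0.0000 ⇒ V=0.0000 continue | (k=5,j=5): S=228.6604, K−S=0.0000, hold=0.0000 ⇒ V=0.0000 continue  boundary S*=82.4783
step 4: (k=4,j=0): S=91.3324, K−S=32.3176, hold=32.9376 ⇒ V=32.9376 continue | (k=4,j=1): S=111.9941, K−S=11.6559, hold=16.9492 ⇒ V=16.9492 continue | (k=4,j=2): S=137.3300, K−S=0.0000, hold=5.6693 ⇒ V=5.6693 continue | (k=4,j=3): S=168.3975, K−S=0.0000, hold=0.8921 ⇒ V=0.8921 continue | (k=4,j=4): S=206.4933, K−S=0.0000, hold=0.0000 ⇒ V=0.0000 continue  boundary S*=-
step 3: (k=3,j=0): S=101.1370, K−S=22.5130, hold=25.3059 ⇒ V=25.3059 continue | (k=3,j=1): S=124.0167, K−S=0.0000, hold=11.5748 ⇒ V=11.5748 continue | (k=3,j=2): S=152.0724, K−S=0.0000, hold=3.3955 ⇒ V=3.3955 continue | (k=3,j=3): S=186.4751, K−S=0.0000, hold=0.4678 ⇒ V=0.4678 continue  boundary S*=-
step 2: (k=2,j=0): S=111.9941, K−S=11.6559, hold=18.7563 ⇒ V=18.7563 continue | (k=2,j=1): S=137.3300, K−S=0.0000, hold=7.6788 ⇒ V=7.6788 continue | (k=2,j=2): S=168.3975, K−S=0.0000, hold=2.0021 ⇒ V=2.0021 continue  boundary S*=-
step 1: (k=1,j=0): S=124.0167, K−S=0.0000, hold=13.4751 ⇒ V=13.4751 continue | (k=1,j=1): S=152.0724, K−S=0.0000, hold=4.9754 ⇒ V=4.9754 continue  boundary S*=-
step 0: (k=0,j=0): S=137.3300, K−S=0.0000, hold=9.4243 ⇒ V=9.4243 continue  boundary S*=-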